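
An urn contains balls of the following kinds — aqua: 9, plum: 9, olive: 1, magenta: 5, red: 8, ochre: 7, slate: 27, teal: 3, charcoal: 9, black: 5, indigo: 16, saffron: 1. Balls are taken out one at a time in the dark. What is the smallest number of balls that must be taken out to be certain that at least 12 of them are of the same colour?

Put each drawn ball into a box by colour. The largest draw with every box below 12 takes min(count, 11) from each colour; colours with fewer than 11 contribute all they have.
Σ min(cᵢ, 11) = 9 + 9 + 1 + 5 + 8 + 7 + 11 + 3 + 9 + 5 + 11 + 1 = 79.
Draw number 79 + 1 = 80 must push one box to 12.

80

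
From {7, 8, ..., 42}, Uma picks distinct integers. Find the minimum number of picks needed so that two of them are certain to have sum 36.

Two chosen integers sum to 36 exactly when both halves of some pair {x, 36−x} with 7 ≤ x ≤ 36−x ≤ 29 are chosen — 11 such pairs.
The remaining 14 elements (those with no distinct partner in range) can never complete a 36-sum, so the worst case takes all of them and one from each pair: 14 + 11 = 25.
By pigeonhole, the 26th integer has to be the second member of some pair, so 25 + 1 = 26.

26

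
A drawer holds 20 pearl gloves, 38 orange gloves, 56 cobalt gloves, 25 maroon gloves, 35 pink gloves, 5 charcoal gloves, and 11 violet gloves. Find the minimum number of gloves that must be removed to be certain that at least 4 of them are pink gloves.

159

In the worst case for collecting pink gloves, every non-pink glove comes out first.
There are 20 + 38 + 56 + 25 + 5 + 11 = 155 non-pink gloves altogether.
After those, each further glove must be pink, so 155 + 4 = 159 draws guarantee 4 pink gloves.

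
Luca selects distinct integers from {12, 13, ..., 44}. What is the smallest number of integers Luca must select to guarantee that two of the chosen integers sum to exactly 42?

25

Two chosen integers sum to 42 exactly when both halves of some pair {x, 42−x} with 12 ≤ x ≤ 42−x ≤ 30 are chosen — 9 such pairs.
The remaining 15 elements (those with no distinct partner in range) can never complete a 42-sum, so the worst case takes all of them and one from each pair: 15 + 9 = 24.
By the pigeonhole principle, the 25th integer has to be the second member of some pair, so 24 + 1 = 25.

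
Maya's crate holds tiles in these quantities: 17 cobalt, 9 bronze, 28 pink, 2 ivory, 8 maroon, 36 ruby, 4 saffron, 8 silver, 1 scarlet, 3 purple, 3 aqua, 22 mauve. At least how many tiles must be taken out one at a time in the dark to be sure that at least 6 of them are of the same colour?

49

An adversary could hand out at most 5 tiles per colour (5 colours run out sooner): 5 + 5 + 5 + 2 + 5 + 5 + 4 + 5 + 1 + 3 + 3 + 5 = 48 tiles and still no colour has 6.
One more tile lands in a colour already at 5, so 49 draws are enough and 48 are not.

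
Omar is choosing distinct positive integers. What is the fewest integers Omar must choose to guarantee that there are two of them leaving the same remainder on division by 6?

7

The 6 residue classes mod 6 are the pigeonholes.
With 6 integers one could put 1 in each residue class and have no class reach 2.
The 7th integer pushes some class to 2, so 6·1 + 1 = 7.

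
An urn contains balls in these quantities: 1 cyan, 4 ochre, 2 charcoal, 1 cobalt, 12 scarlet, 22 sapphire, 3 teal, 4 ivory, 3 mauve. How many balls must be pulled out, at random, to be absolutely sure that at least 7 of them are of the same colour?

By pigeonhole, the 9 colours are the holes; the balls drawn are the pigeons.
To avoid 7 of any one colour, the worst case takes at most 6 of each colour, or every ball of a colour that has fewer than 6.
That gives 1 + 4 + 2 + 1 + 6 + 6 + 3 + 4 + 3 = 30 balls with no colour reaching 7.
The next ball forces some colour to 7, so 30 + 1 = 31.

31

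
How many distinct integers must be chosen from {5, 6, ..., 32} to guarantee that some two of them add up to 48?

21

A set avoiding the sum 48 can contain at most one of each pair {x, 48−x}, plus the 12 elements whose complement lies outside the range or equal to its own complement.
The integers 5, …, 24 (20 of them) are such a set: any two sum to at least 5+6 = 11 and at most 23+24 = 47 < 48.
By the pigeonhole principle, any 21st integer completes one of the 8 pairs, so 21 choices force a sum of 48.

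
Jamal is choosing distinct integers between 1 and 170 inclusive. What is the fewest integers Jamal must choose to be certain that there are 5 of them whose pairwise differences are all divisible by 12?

49

Integers whose pairwise differences are multiples of 12 are exactly those sharing a remainder mod 12. The 12 residue classes mod 12 are the pigeonholes.
With 48 integers one could put 4 in each residue class and have no class reach 5.
The 49th integer pushes some class to 5, so 12·4 + 1 = 49.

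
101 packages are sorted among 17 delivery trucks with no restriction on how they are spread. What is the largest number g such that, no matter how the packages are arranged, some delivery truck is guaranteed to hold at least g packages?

6

The 17 delivery trucks are the holes and the 101 packages are the pigeons.
If every delivery truck held at most 5 packages, the total would be at most 17 × 5 = 85, which is less than 101.
So some delivery truck holds at least ⌈101/17⌉ = 6 packages.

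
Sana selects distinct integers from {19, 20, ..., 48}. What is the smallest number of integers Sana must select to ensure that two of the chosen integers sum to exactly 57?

A set avoiding the sum 57 can contain at most one of each pair {x, 57−x}, plus the 10 elements whose complement lies outside the range.
The integers 29, …, 48 (20 of them) are such a set: any two sum to at least 29+30 = 59 > 57.
By the pigeonhole principle, any 21st integer completes one of the 10 pairs, so 21 choices force a sum of 57.

21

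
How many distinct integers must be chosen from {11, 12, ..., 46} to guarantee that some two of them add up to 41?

A set avoiding the sum 41 can contain at most one of each pair {x, 41−x}, plus the 16 elements whose complement lies outside the range.
The integers 21, …, 46 (26 of them) are such a set: any two sum to at least 21+22 = 43 > 41.
Pigeonhole: any 27th integer completes one of the 10 pairs, so 27 choices force a sum of 41.

27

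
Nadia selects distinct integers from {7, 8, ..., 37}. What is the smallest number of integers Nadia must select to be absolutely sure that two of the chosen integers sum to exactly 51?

20

A set avoiding the sum 51 can contain at most one of each pair {x, 51−x}, plus the 7 elements whose complement lies outside the range.
The integers 7, …, 25 (19 of them) are such a set: any two sum to at least 7+8 = 15 and at most 24+25 = 49 < 51.
Any 20th integer completes one of the 12 pairs, so 20 choices force a sum of 51.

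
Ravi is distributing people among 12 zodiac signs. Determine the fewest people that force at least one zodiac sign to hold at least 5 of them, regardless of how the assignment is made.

49

With 48 people one could put exactly 4 in each of the 12 zodiac signs, and no zodiac sign would reach 5.
One more person must land in a zodiac sign that already has 4, giving it 5.
So 12 × 4 + 1 = 49 people are required.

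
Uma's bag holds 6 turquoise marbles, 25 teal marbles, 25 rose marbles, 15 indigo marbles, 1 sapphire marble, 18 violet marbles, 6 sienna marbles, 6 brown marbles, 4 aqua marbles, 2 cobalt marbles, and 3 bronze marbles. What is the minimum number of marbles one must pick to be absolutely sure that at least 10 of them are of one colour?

65

The 11 colours are the holes; the marbles drawn are the pigeons.
To avoid 10 of any one colour, the worst case takes at most 9 of each colour, or every marble of a colour that has fewer than 9.
That gives 6 + 9 + 9 + 9 + 1 + 9 + 6 + 6 + 4 + 2 + 3 = 64 marbles with no colour reaching 10.
The next marble forces some colour to 10, so 64 + 1 = 65.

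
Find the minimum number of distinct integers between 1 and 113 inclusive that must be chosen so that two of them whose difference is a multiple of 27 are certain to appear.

28

Integers whose pairwise differences are multiples of 27 are exactly those sharing a remainder mod 27. By pigeonhole, the 27 residue classes mod 27 are the pigeonholes.
With 27 integers one could put 1 in each residue class and have no class reach 2.
The 28th integer pushes some class to 2, so 27·1 + 1 = 28.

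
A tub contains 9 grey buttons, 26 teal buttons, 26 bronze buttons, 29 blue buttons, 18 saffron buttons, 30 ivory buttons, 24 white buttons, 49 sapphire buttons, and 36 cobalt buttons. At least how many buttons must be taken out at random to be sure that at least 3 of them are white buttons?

226

In the worst case for collecting white buttons, every non-white button comes out first.
There are 9 + 26 + 26 + 29 + 18 + 30 + 49 + 36 = 223 non-white buttons altogether.
After those, each further button must be white, so 223 + 3 = 226 draws guarantee 3 white buttons.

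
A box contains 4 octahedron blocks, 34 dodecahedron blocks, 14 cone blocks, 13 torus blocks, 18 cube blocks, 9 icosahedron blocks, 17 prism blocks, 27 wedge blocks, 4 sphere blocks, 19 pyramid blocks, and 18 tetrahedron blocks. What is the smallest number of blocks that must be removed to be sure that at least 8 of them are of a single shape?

72

Put each drawn block into a box by shape. The largest draw with every box below 8 takes min(count, 7) from each shape; shapes with fewer than 7 contribute all they have.
Σ min(cᵢ, 7) = 4 + 7 + 7 + 7 + 7 + 7 + 7 + 7 + 4 + 7 + 7 = 71.
Draw number 71 + 1 = 72 must push one box to 8.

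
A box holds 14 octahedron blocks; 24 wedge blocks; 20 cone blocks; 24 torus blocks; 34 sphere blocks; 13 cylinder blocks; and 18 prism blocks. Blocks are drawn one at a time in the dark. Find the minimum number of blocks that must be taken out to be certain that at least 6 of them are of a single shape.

36

By pigeonhole, the 7 shapes are the holes; the blocks drawn are the pigeons.
To avoid 6 of any one shape, the worst case takes at most 5 of each shape.
That gives 5 + 5 + 5 + 5 + 5 + 5 + 5 = 35 blocks with no shape reaching 6.
The next block forces some shape to 6, so 35 + 1 = 36.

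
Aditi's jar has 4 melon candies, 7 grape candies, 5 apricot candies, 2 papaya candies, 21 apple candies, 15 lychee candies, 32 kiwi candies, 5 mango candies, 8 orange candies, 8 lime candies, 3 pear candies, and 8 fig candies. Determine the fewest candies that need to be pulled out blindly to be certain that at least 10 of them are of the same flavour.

The 12 flavours are the holes; the candies drawn are the pigeons.
To avoid 10 of any one flavour, the worst case takes at most 9 of each flavour, or every candy of a flavour that has fewer than 9.
That gives 4 + 7 + 5 + 2 + 9 + 9 + 9 + 5 + 8 + 8 + 3 + 8 = 77 candies with no flavour reaching 10.
The next candy forces some flavour to 10, so 77 + 1 = 78.

78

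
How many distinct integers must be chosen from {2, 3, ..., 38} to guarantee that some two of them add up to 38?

A set avoiding the sum 38 can contain at most one of each pair {x, 38−x}, plus the 3 elements whose complement lies outside the range or equal to its own complement.
The integers 19, …, 38 (20 of them) are such a set: any two sum to at least 19+20 = 39 > 38.
By the pigeonhole principle, any 21st integer completes one of the 17 pairs, so 21 choices force a sum of 38.

21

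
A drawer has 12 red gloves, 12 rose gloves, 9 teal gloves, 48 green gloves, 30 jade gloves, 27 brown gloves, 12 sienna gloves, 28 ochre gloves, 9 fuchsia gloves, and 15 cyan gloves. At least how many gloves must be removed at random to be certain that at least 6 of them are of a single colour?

Put each drawn glove into a box by colour. The largest draw with every box below 6 takes min(count, 5) from each colour.
Σ min(cᵢ, 5) = 5 + 5 + 5 + 5 + 5 + 5 + 5 + 5 + 5 + 5 = 50.
Draw number 50 + 1 = 51 must push one box to 6.

51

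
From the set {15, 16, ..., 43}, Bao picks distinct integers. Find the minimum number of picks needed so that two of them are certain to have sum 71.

Two chosen integers sum to 71 exactly when both halves of some pair {x, 71−x} with 28 ≤ x ≤ 71−x ≤ 43 are chosen — 8 such pairs.
The remaining 13 elements (those with no distinct partner in range) can never complete a 71-sum, so the worst case takes all of them and one from each pair: 13 + 8 = 21.
The 22nd integer has to be the second member of some pair, so 21 + 1 = 22.

22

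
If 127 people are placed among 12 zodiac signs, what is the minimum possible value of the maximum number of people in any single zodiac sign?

11

By pigeonhole, the 12 zodiac signs are the holes and the 127 people are the pigeons.
If every zodiac sign held at most 10 people, the total would be at most 12 × 10 = 120, which is less than 127.
So some zodiac sign holds at least ⌈127/12⌉ = 11 people.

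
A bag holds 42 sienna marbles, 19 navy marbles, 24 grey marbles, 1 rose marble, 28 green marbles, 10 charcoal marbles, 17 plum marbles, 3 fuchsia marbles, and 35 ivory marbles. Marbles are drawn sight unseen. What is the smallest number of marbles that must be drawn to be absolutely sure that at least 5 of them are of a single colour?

33

By pigeonhole, put each drawn marble into a box by colour. The largest draw with every box below 5 takes min(count, 4) from each colour; colours with fewer than 4 contribute all they have.
Σ min(cᵢ, 4) = 4 + 4 + 4 + 1 + 4 + 4 + 4 + 3 + 4 = 32.
Draw number 32 + 1 = 33 must push one box to 5.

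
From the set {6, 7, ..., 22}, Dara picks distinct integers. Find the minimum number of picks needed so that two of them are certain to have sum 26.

Two chosen integers sum to 26 exactly when both halves of some pair {x, 26−x} with 6 ≤ x ≤ 26−x ≤ 20 are chosen — 7 such pairs.
The remaining 3 elements (those with no distinct partner in range) can never complete a 26-sum, so the worst case takes all of them and one from each pair: 3 + 7 = 10.
The 11th integer has to be the second member of some pair, so 10 + 1 = 11.

11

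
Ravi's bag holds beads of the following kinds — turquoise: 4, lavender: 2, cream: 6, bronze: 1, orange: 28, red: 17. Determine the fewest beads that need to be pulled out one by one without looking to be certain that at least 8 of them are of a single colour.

28

Pigeonhole: the 6 colours are the holes; the beads drawn are the pigeons.
To avoid 8 of any one colour, the worst case takes at most 7 of each colour, or every bead of a colour that has fewer than 7.
That gives 4 + 2 + 6 + 1 + 7 + 7 = 27 beads with no colour reaching 8.
The next bead forces some colour to 8, so 27 + 1 = 28.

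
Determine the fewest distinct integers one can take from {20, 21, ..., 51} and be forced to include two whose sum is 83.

23

Two chosen integers sum to 83 exactly when both halves of some pair {x, 83−x} with 32 ≤ x ≤ 83−x ≤ 51 are chosen — 10 such pairs.
The remaining 12 elements (those with no distinct partner in range) can never complete a 83-sum, so the worst case takes all of them and one from each pair: 12 + 10 = 22.
The 23rd integer has to be the second member of some pair, so 22 + 1 = 23.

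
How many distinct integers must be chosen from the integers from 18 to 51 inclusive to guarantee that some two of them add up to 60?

Two chosen integers sum to 60 exactly when both halves of some pair {x, 60−x} with 18 ≤ x ≤ 60−x ≤ 42 are chosen — 12 such pairs.
The remaining 10 elements (those with no distinct partner in range) can never complete a 60-sum, so the worst case takes all of them and one from each pair: 10 + 12 = 22.
The 23rd integer has to be the second member of some pair, so 22 + 1 = 23.

23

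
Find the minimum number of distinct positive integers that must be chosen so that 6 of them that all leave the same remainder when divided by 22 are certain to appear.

By pigeonhole, the 22 residue classes mod 22 are the pigeonholes.
With 110 integers one could put 5 in each residue class and have no class reach 6.
The 111th integer pushes some class to 6, so 22·5 + 1 = 111.

111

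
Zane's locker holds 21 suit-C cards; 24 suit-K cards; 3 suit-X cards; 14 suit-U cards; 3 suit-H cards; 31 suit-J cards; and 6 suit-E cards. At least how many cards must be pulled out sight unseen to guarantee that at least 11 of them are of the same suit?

53

By the pigeonhole principle, the 7 suits are the holes; the cards drawn are the pigeons.
To avoid 11 of any one suit, the worst case takes at most 10 of each suit, or every card of a suit that has fewer than 10.
That gives 10 + 10 + 3 + 10 + 3 + 10 + 6 = 52 cards with no suit reaching 11.
The next card forces some suit to 11, so 52 + 1 = 53.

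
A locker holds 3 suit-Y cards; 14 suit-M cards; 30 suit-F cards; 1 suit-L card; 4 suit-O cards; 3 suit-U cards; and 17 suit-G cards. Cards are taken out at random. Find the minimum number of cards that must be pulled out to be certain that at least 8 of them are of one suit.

An adversary could hand out at most 7 cards per suit (4 suits run out sooner): 3 + 7 + 7 + 1 + 4 + 3 + 7 = 32 cards and still no suit has 8.
One more card lands in a suit already at 7, so 33 draws are enough and 32 are not.

33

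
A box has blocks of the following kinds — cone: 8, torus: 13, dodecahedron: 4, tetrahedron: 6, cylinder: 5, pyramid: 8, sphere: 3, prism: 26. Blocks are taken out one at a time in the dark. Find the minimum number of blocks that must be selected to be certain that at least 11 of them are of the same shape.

55

An adversary could hand out at most 10 blocks per shape (6 shapes run out sooner): 8 + 10 + 4 + 6 + 5 + 8 + 3 + 10 = 54 blocks and still no shape has 11.
By the pigeonhole principle, one more block lands in a shape already at 10, so 55 draws are enough and 54 are not.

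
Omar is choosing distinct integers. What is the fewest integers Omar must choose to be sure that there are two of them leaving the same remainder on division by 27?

By the pigeonhole principle, the 27 residue classes mod 27 are the pigeonholes.
With 27 integers one could put 1 in each residue class and have no class reach 2.
The 28th integer pushes some class to 2, so 27·1 + 1 = 28.

28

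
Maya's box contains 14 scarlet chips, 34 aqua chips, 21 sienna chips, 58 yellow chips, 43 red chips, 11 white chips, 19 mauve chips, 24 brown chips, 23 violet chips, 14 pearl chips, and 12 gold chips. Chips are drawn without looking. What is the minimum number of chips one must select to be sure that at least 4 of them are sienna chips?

In the worst case for collecting sienna chips, every non-sienna chip comes out first.
There are 14 + 34 + 58 + 43 + 11 + 19 + 24 + 23 + 14 + 12 = 252 non-sienna chips altogether.
After those, each further chip must be sienna, so 252 + 4 = 256 draws guarantee 4 sienna chips.

256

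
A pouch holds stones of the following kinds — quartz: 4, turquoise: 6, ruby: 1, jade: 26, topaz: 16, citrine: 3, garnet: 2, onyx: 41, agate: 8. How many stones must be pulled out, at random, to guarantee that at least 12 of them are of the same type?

58

An adversary could hand out at most 11 stones per type (6 types run out sooner): 4 + 6 + 1 + 11 + 11 + 3 + 2 + 11 + 8 = 57 stones and still no type has 12.
One more stone lands in a type already at 11, so 58 draws are enough and 57 are not.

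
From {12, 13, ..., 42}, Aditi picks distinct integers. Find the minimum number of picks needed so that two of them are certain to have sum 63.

21

Group the elements by complementary pair {x, 63−x}: {21,42}, {22,41}, {23,40}, …, giving 11 two-element pairs and 9 integers whose partner 63−x falls outside [12,42].
Treating each of those 20 groups as a pigeonhole, one can pick one integer per group — 20 integers — with no two summing to 63.
The 21st integer lands in an occupied pair, forcing a sum of 63.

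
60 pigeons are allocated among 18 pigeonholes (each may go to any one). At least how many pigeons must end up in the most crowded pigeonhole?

4

The 18 pigeonholes are the holes and the 60 pigeons are the pigeons.
If every pigeonhole held at most 3 pigeons, the total would be at most 18 × 3 = 54, which is less than 60.
So some pigeonhole holds at least ⌈60/18⌉ = 4 pigeons.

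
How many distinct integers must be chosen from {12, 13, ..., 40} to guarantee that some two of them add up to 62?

Two chosen integers sum to 62 exactly when both halves of some pair {x, 62−x} with 22 ≤ x ≤ 62−x ≤ 40 are chosen — 9 such pairs.
The remaining 11 elements (those with no distinct partner in range) can never complete a 62-sum, so the worst case takes all of them and one from each pair: 11 + 9 = 20.
By pigeonhole, the 21st integer has to be the second member of some pair, so 20 + 1 = 21.

21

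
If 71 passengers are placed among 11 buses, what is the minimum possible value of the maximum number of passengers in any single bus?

7

Pigeonhole: the 11 buses are the holes and the 71 passengers are the pigeons.
If every bus held at most 6 passengers, the total would be at most 11 × 6 = 66, which is less than 71.
So some bus holds at least ⌈71/11⌉ = 7 passengers.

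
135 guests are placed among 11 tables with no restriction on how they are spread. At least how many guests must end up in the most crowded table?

By the pigeonhole principle, the 11 tables are the holes and the 135 guests are the pigeons.
If every table held at most 12 guests, the total would be at most 11 × 12 = 132, which is less than 135.
So some table holds at least ⌈135/11⌉ = 13 guests.

13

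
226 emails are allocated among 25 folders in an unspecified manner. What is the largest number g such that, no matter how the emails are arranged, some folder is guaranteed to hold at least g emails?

The 25 folders are the holes and the 226 emails are the pigeons.
If every folder held at most 9 emails, the total would be at most 25 × 9 = 225, which is less than 226.
So some folder holds at least ⌈226/25⌉ = 10 emails.

10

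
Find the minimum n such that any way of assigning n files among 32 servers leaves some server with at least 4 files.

97

With 96 files one could put exactly 3 in each of the 32 servers, and no server would reach 4.
Pigeonhole: one more file must land in a server that already has 3, giving it 4.
So 32 × 3 + 1 = 97 files are required.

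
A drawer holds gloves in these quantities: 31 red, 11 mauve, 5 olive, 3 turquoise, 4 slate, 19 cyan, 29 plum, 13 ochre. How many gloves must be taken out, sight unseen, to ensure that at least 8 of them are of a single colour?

48

Pigeonhole: the 8 colours are the holes; the gloves drawn are the pigeons.
To avoid 8 of any one colour, the worst case takes at most 7 of each colour, or every glove of a colour that has fewer than 7.
That gives 7 + 7 + 5 + 3 + 4 + 7 + 7 + 7 = 47 gloves with no colour reaching 8.
The next glove forces some colour to 8, so 47 + 1 = 48.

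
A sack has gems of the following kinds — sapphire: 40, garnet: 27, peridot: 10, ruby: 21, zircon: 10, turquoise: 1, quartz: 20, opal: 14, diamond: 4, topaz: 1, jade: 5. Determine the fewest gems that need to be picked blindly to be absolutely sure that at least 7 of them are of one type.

54

By pigeonhole, the 11 types are the holes; the gems drawn are the pigeons.
To avoid 7 of any one type, the worst case takes at most 6 of each type, or every gem of a type that has fewer than 6.
That gives 6 + 6 + 6 + 6 + 6 + 1 + 6 + 6 + 4 + 1 + 5 = 53 gems with no type reaching 7.
The next gem forces some type to 7, so 53 + 1 = 54.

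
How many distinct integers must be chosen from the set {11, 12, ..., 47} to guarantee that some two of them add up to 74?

28

Group the elements by complementary pair {x, 74−x}: {27,47}, {28,46}, {29,45}, …, giving 10 two-element pairs, the single value 37 (it cannot pair with itself since the integers are distinct), and 16 integers whose partner 74−x falls outside [11,47].
Treating each of those 27 groups as a pigeonhole, one can pick one integer per group — 27 integers — with no two summing to 74.
The 28th integer lands in an occupied pair, forcing a sum of 74.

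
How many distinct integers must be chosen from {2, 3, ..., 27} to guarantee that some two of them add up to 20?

Two chosen integers sum to 20 exactly when both halves of some pair {x, 20−x} with 2 ≤ x ≤ 20−x ≤ 18 are chosen — 8 such pairs.
The remaining 10 elements (those with no distinct partner in range) can never complete a 20-sum, so the worst case takes all of them and one from each pair: 10 + 8 = 18.
The 19th integer has to be the second member of some pair, so 18 + 1 = 19.

19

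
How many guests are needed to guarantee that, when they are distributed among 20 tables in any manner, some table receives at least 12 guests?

221

With 220 guests one could put exactly 11 in each of the 20 tables, and no table would reach 12.
One more guest must land in a table that already has 11, giving it 12.
So 20 × 11 + 1 = 221 guests are required.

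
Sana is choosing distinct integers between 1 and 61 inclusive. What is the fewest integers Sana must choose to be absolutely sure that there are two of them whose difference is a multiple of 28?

29

Integers whose pairwise differences are multiples of 28 are exactly those sharing a remainder mod 28. By the pigeonhole principle, the 28 residue classes mod 28 are the pigeonholes.
With 28 integers one could put 1 in each residue class and have no class reach 2.
The 29th integer pushes some class to 2, so 28·1 + 1 = 29.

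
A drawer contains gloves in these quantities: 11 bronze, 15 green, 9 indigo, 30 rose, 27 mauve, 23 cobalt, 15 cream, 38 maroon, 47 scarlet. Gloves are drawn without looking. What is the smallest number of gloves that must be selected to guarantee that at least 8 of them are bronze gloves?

212

In the worst case for collecting bronze gloves, every non-bronze glove comes out first.
There are 15 + 9 + 30 + 27 + 23 + 15 + 38 + 47 = 204 non-bronze gloves altogether.
After those, each further glove must be bronze, so 204 + 8 = 212 draws guarantee 8 bronze gloves.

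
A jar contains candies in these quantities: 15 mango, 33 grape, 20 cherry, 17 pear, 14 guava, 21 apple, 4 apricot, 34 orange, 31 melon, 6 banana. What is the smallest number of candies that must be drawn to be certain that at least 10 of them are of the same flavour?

By pigeonhole, the 10 flavours are the holes; the candies drawn are the pigeons.
To avoid 10 of any one flavour, the worst case takes at most 9 of each flavour, or every candy of a flavour that has fewer than 9.
That gives 9 + 9 + 9 + 9 + 9 + 9 + 4 + 9 + 9 + 6 = 82 candies with no flavour reaching 10.
The next candy forces some flavour to 10, so 82 + 1 = 83.

83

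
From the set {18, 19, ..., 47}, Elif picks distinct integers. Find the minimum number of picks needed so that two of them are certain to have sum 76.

22

Two chosen integers sum to 76 exactly when both halves of some pair {x, 76−x} with 29 ≤ x ≤ 76−x ≤ 47 are chosen — 9 such pairs.
The remaining 12 elements (those with no distinct partner in range) can never complete a 76-sum, so the worst case takes all of them and one from each pair: 12 + 9 = 21.
The 22nd integer has to be the second member of some pair, so 21 + 1 = 22.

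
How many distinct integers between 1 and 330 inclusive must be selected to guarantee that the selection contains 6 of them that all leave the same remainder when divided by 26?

131

The 26 residue classes mod 26 are the pigeonholes.
With 130 integers one could put 5 in each residue class and have no class reach 6.
The 131st integer pushes some class to 6, so 26·5 + 1 = 131.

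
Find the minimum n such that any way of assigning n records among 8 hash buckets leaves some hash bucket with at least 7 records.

49

With 48 records one could put exactly 6 in each of the 8 hash buckets, and no hash bucket would reach 7.
By the pigeonhole principle, one more record must land in a hash bucket that already has 6, giving it 7.
So 8 × 6 + 1 = 49 records are required.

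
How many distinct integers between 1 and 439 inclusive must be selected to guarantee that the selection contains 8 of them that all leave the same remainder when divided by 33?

The 33 residue classes mod 33 are the pigeonholes.
With 231 integers one could put 7 in each residue class and have no class reach 8.
The 232nd integer pushes some class to 8, so 33·7 + 1 = 232.

232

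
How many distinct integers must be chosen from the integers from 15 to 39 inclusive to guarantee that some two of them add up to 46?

A set avoiding the sum 46 can contain at most one of each pair {x, 46−x}, plus the 9 elements whose complement lies outside the range or equal to its own complement.
The integers 23, …, 39 (17 of them) are such a set: any two sum to at least 23+24 = 47 > 46.
Any 18th integer completes one of the 8 pairs, so 18 choices force a sum of 46.

18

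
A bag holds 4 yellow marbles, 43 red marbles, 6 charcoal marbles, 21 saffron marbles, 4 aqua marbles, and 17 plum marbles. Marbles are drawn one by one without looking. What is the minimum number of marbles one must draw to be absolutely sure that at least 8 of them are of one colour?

36

An adversary could hand out at most 7 marbles per colour (yellow, charcoal, aqua run out sooner): 4 + 7 + 6 + 7 + 4 + 7 = 35 marbles and still no colour has 8.
One more marble lands in a colour already at 7, so 36 draws are enough and 35 are not.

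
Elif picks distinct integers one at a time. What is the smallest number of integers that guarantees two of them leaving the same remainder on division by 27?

28

The 27 residue classes mod 27 are the pigeonholes.
With 27 integers one could put 1 in each residue class and have no class reach 2.
The 28th integer pushes some class to 2, so 27·1 + 1 = 28.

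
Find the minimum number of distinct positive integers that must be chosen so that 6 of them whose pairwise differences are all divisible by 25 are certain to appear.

126

Integers whose pairwise differences are multiples of 25 are exactly those sharing a remainder mod 25. Pigeonhole: the 25 residue classes mod 25 are the pigeonholes.
With 125 integers one could put 5 in each residue class and have no class reach 6.
The 126th integer pushes some class to 6, so 25·5 + 1 = 126.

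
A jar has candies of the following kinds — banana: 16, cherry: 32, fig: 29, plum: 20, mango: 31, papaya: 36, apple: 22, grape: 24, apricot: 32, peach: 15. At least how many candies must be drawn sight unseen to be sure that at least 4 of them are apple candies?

In the worst case for collecting apple candies, every non-apple candy comes out first.
There are 16 + 32 + 29 + 20 + 31 + 36 + 24 + 32 + 15 = 235 non-apple candies altogether.
After those, each further candy must be apple, so 235 + 4 = 239 draws guarantee 4 apple candies.

239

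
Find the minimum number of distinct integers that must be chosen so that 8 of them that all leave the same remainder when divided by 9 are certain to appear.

64

The 9 residue classes mod 9 are the pigeonholes.
With 63 integers one could put 7 in each residue class and have no class reach 8.
The 64th integer pushes some class to 8, so 9·7 + 1 = 64.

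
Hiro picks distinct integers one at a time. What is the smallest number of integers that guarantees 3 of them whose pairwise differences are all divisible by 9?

Integers whose pairwise differences are multiples of 9 are exactly those sharing a remainder mod 9. The 9 residue classes mod 9 are the pigeonholes.
With 18 integers one could put 2 in each residue class and have no class reach 3.
The 19th integer pushes some class to 3, so 9·2 + 1 = 19.

19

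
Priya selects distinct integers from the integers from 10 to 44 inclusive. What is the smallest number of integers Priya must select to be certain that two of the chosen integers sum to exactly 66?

Group the elements by complementary pair {x, 66−x}: {22,44}, {23,43}, {24,42}, …, giving 11 two-element pairs, the single value 33 (it cannot pair with itself since the integers are distinct), and 12 integers whose partner 66−x falls outside [10,44].
Treating each of those 24 groups as a pigeonhole, one can pick one integer per group — 24 integers — with no two summing to 66.
The 25th integer lands in an occupied pair, forcing a sum of 66.

25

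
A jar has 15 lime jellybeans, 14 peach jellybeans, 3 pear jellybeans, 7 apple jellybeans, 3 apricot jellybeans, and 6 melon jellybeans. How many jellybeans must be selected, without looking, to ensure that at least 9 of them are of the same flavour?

An adversary could hand out at most 8 jellybeans per flavour (4 flavours run out sooner): 8 + 8 + 3 + 7 + 3 + 6 = 35 jellybeans and still no flavour has 9.
Pigeonhole: one more jellybean lands in a flavour already at 8, so 36 draws are enough and 35 are not.

36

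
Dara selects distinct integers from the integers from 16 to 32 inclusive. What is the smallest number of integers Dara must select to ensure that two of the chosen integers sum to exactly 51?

11

Two chosen integers sum to 51 exactly when both halves of some pair {x, 51−x} with 19 ≤ x ≤ 51−x ≤ 32 are chosen — 7 such pairs.
The remaining 3 elements (those with no distinct partner in range) can never complete a 51-sum, so the worst case takes all of them and one from each pair: 3 + 7 = 10.
The 11th integer has to be the second member of some pair, so 10 + 1 = 11.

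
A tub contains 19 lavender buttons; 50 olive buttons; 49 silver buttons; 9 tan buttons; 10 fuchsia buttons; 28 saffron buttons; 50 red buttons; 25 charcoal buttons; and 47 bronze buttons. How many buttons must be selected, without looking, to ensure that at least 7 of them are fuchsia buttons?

284

In the worst case for collecting fuchsia buttons, every non-fuchsia button comes out first.
There are 19 + 50 + 49 + 9 + 28 + 50 + 25 + 47 = 277 non-fuchsia buttons altogether.
After those, each further button must be fuchsia, so 277 + 7 = 284 draws guarantee 7 fuchsia buttons.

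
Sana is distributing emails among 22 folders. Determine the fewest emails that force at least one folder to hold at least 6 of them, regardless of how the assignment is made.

With 110 emails one could put exactly 5 in each of the 22 folders, and no folder would reach 6.
By pigeonhole, one more email must land in a folder that already has 5, giving it 6.
So 22 × 5 + 1 = 111 emails are required.

111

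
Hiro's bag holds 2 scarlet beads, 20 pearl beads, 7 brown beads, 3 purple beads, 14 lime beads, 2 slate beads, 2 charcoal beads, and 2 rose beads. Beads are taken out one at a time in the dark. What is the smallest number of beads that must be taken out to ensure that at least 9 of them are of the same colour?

By the pigeonhole principle, put each drawn bead into a box by colour. The largest draw with every box below 9 takes min(count, 8) from each colour; colours with fewer than 8 contribute all they have.
Σ min(cᵢ, 8) = 2 + 8 + 7 + 3 + 8 + 2 + 2 + 2 = 34.
Draw number 34 + 1 = 35 must push one box to 9.

35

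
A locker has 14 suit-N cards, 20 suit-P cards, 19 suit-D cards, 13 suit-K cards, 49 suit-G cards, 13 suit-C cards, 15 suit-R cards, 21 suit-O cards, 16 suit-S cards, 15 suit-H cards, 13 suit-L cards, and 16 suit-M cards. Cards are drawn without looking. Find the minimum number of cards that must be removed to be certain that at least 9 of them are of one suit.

97

Pigeonhole: the 12 suits are the holes; the cards drawn are the pigeons.
To avoid 9 of any one suit, the worst case takes at most 8 of each suit.
That gives 8 + 8 + 8 + 8 + 8 + 8 + 8 + 8 + 8 + 8 + 8 + 8 = 96 cards with no suit reaching 9.
The next card forces some suit to 9, so 96 + 1 = 97.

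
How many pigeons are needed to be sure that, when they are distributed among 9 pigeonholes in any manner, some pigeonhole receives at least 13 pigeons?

109

With 108 pigeons one could put exactly 12 in each of the 9 pigeonholes, and no pigeonhole would reach 13.
One more pigeon must land in a pigeonhole that already has 12, giving it 13.
So 9 × 12 + 1 = 109 pigeons are required.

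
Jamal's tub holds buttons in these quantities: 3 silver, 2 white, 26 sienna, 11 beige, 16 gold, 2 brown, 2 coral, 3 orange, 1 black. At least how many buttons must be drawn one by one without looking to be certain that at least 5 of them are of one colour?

26

By pigeonhole, put each drawn button into a box by colour. The largest draw with every box below 5 takes min(count, 4) from each colour; colours with fewer than 4 contribute all they have.
Σ min(cᵢ, 4) = 3 + 2 + 4 + 4 + 4 + 2 + 2 + 3 + 1 = 25.
Draw number 25 + 1 = 26 must push one box to 5.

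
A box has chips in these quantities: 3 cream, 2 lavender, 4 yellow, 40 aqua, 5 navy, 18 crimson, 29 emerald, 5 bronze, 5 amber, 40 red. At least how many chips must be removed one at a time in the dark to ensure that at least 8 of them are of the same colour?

53

Pigeonhole: put each drawn chip into a box by colour. The largest draw with every box below 8 takes min(count, 7) from each colour; colours with fewer than 7 contribute all they have.
Σ min(cᵢ, 7) = 3 + 2 + 4 + 7 + 5 + 7 + 7 + 5 + 5 + 7 = 52.
Draw number 52 + 1 = 53 must push one box to 8.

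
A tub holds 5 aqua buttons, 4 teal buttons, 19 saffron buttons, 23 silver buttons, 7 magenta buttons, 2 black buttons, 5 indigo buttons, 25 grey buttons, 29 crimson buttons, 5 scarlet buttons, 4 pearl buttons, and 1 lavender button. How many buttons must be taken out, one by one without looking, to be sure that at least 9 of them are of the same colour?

An adversary could hand out at most 8 buttons per colour (8 colours run out sooner): 5 + 4 + 8 + 8 + 7 + 2 + 5 + 8 + 8 + 5 + 4 + 1 = 65 buttons and still no colour has 9.
By pigeonhole, one more button lands in a colour already at 8, so 66 draws are enough and 65 are not.

66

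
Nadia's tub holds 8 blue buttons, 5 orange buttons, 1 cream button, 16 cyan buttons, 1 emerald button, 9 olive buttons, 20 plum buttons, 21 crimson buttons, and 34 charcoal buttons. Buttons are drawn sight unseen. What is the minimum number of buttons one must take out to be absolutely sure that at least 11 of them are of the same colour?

By the pigeonhole principle, put each drawn button into a box by colour. The largest draw with every box below 11 takes min(count, 10) from each colour; colours with fewer than 10 contribute all they have.
Σ min(cᵢ, 10) = 8 + 5 + 1 + 10 + 1 + 9 + 10 + 10 + 10 = 64.
Draw number 64 + 1 = 65 must push one box to 11.

65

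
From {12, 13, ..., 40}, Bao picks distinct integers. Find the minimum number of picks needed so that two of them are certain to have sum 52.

16

Group the elements by complementary pair {x, 52−x}: {12,40}, {13,39}, {14,38}, …, giving 14 two-element pairs and the single value 26 (it cannot pair with itself since the integers are distinct).
Treating each of those 15 groups as a pigeonhole, one can pick one integer per group — 15 integers — with no two summing to 52.
The 16th integer lands in an occupied pair, forcing a sum of 52.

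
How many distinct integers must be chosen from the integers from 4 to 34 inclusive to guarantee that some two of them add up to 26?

Two chosen integers sum to 26 exactly when both halves of some pair {x, 26−x} with 4 ≤ x ≤ 26−x ≤ 22 are chosen — 9 such pairs.
The remaining 13 elements (those with no distinct partner in range) can never complete a 26-sum, so the worst case takes all of them and one from each pair: 13 + 9 = 22.
By the pigeonhole principle, the 23rd integer has to be the second member of some pair, so 22 + 1 = 23.

23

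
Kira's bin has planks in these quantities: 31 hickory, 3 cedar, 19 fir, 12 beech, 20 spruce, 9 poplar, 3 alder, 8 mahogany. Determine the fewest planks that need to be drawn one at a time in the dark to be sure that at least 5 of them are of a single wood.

Put each drawn plank into a box by wood. The largest draw with every box below 5 takes min(count, 4) from each wood; woods with fewer than 4 contribute all they have.
Σ min(cᵢ, 4) = 4 + 3 + 4 + 4 + 4 + 4 + 3 + 4 = 30.
Draw number 30 + 1 = 31 must push one box to 5.

31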